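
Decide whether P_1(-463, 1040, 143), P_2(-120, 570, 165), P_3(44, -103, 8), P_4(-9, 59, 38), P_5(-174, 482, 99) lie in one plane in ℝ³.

The plane through P_1, P_2, P_3 has normal n = P_1P_2 × P_1P_3 = (88596, 57459, -153759) and equation n·P = -3250125.
Checking the remaining points: n·P_4 = -3250125, n·P_5 = -2942607.
Since n·P_5 = -2942607 ≠ -3250125, P_5 is off the plane and the points are not all coplanar.

No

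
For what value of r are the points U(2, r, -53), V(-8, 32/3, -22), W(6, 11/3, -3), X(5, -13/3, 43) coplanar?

41/3

The points are coplanar iff UV · (UW × UX) = 0.
Expanding, this is linear in r: (663)r + (-9061) = 0.
So r = 41/3.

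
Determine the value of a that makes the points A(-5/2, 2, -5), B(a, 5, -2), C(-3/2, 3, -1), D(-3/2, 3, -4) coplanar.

1/2

Normal to plane ACD: n = (-3, 3, 0); plane equation n·P = 27/2.
Requiring n·B = 27/2: (-3)a + (15) = 27/2.
So a = 1/2.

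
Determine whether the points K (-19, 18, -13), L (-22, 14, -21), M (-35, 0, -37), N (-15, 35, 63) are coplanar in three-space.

The four points are coplanar iff the 3×3 determinant with rows KL, KM, KN is zero.
Rows: (-3, -4, -8), (-16, -18, -24), (4, 17, 76).
Expanding along the first row: (-3)(-960) − (-4)(-1120) + (-8)(-200) = 0.
Zero determinant ⇒ coplanar.

Yes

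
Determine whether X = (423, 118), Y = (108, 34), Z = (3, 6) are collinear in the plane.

Yes

XY = (-315, -84), XZ = (-420, -112).
Twice the signed area of △XYZ is (-315)(-112) − (-84)(-420) = 0.
The triangle is degenerate (zero area), so the points are collinear.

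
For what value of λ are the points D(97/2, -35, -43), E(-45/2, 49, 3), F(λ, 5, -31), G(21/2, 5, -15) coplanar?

43/2

The points are coplanar iff DE · (DF × DG) = 0.
Expanding, this is linear in λ: (-512)λ + (11008) = 0.
So λ = 43/2.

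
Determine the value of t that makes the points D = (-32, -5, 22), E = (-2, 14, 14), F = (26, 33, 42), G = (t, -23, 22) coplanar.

-60

Coplanarity ⇔ det[DE; DF; DG] = 0.
Expanding, this is linear in t: (684)t + (41040) = 0.
So t = -60.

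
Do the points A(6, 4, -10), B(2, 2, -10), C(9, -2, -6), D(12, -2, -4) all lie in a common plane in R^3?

No

The four points are coplanar iff the 3×3 determinant with rows AB, AC, AD is zero.
Rows: (-4, -2, 0), (3, -6, 4), (6, -6, 6).
Expanding along the first row: (-4)(-12) − (-2)(-6) + (0)(18) = 36.
Nonzero ⇒ not coplanar.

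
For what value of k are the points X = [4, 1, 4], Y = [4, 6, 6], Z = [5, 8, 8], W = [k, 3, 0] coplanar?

Normal to plane XYZ: n = (6, 2, -5); plane equation n·P = 6.
Requiring n·W = 6: (6)k + (6) = 6.
So k = 0.

0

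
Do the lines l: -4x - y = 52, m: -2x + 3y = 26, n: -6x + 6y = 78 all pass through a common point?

Intersecting l and m: solving the 2×2 system gives (x, y) = (-13, 0).
Substitute into n: (-6)(-13) + (6)(0) = 78.
This equals 78, so (-13, 0) lies on all three lines and they are concurrent.

Yes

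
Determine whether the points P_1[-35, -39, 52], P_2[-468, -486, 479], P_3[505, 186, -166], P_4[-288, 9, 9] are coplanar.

With P_1 as base: P_1P_2 = (-433, -447, 427), P_1P_3 = (540, 225, -218), P_1P_4 = (-253, 48, -43).
P_1P_3 × P_1P_4 = (789, 78374, 82845).
P_1P_2 · (P_1P_3 × P_1P_4) = 0.
The scalar triple product vanishes, so the four points are coplanar.

Yes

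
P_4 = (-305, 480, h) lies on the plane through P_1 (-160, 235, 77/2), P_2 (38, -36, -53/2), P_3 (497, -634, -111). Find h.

188

A normal to the plane is n = P_1P_2 × P_1P_3 = (-31941/2, -13104, 5985).
P_4 lies in the plane iff n · P_1P_4 = 0.
This gives (5985)h + (-1125180) = 0, so h = 188.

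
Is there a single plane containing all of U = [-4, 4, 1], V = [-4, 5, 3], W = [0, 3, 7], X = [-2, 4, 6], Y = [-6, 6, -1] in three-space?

The plane through U, V, W has normal n = UV × UW = (8, 8, -4) and equation n·P = -4.
Checking the remaining points: n·X = -8, n·Y = 4.
Since n·X = -8 ≠ -4, X is off the plane and the points are not all coplanar.

No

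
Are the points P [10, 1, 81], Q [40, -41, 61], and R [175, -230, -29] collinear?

PQ = (30, -42, -20), PR = (165, -231, -110).
Each component of PR is 11/2 times the corresponding component of PQ, so PR = 11/2·PQ and the points are collinear.

Yes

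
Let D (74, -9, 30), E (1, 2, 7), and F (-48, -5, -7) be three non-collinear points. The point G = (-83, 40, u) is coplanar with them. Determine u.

-22

The plane through D, E, F has equation −315x + 105y + 1050z = 7245.
Substituting G: (1050)u + (30345) = 7245, so u = -22.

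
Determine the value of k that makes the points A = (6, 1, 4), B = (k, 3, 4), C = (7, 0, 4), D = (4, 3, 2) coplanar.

4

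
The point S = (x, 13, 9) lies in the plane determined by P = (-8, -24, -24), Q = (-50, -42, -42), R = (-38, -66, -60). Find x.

33

The plane through P, Q, R has equation −108x − 972y + 1224z = -5184.
Substituting S: (-108)x + (-1620) = -5184, so x = 33.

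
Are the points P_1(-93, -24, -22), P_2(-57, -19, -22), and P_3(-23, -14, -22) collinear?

No

P_1P_2 = (36, 5, 0), P_1P_3 = (70, 10, 0).
P_1P_2 × P_1P_3 = (0, 0, 10).
The cross product is nonzero, so the points do not lie on one line.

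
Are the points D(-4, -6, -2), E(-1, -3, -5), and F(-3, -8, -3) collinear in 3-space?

No

DE = (3, 3, -3), DF = (1, -2, -1).
Comparing components 2 and 3: (3)(-1) − (-3)(-2) = -9 ≠ 0, so DE and DF are not parallel and the points are not collinear.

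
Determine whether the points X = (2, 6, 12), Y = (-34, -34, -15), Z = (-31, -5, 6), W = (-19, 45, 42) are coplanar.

No

With X as base: XY = (-36, -40, -27), XZ = (-33, -11, -6), XW = (-21, 39, 30).
XZ × XW = (-96, 1116, -1518).
XY · (XZ × XW) = -198.
Since -198 ≠ 0, the four points are not coplanar.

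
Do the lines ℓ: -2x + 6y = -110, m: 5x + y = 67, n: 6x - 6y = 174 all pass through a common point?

Intersecting ℓ and m: solving the 2×2 system gives (x, y) = (16, -13).
Substitute into n: (6)(16) + (-6)(-13) = 174.
This equals 174, so (16, -13) lies on all three lines and they are concurrent.

Yes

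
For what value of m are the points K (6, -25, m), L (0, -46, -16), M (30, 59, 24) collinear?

Direction LM = (30, 105, 40). From the x-coordinate of K, the parameter along the line is τ = (6 − 0)/30 = 1/5.
Then m = (-16) + 1/5·(40) = -8.

-8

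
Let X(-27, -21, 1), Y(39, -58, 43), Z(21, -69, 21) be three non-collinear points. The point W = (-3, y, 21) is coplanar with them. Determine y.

The plane through X, Y, Z has equation 1276x + 696y − 1392z = -50460.
Substituting W: (696)y + (-33060) = -50460, so y = -25.

-25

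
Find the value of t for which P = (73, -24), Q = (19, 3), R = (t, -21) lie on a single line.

67

Collinearity: (R − P) must be parallel to (Q − P) = (-54, 27).
Cross-multiplying the components: (t − 73)·(27) = (3)·(-54).
Solving gives t = 67.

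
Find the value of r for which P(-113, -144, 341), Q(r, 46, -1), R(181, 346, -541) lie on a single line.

Direction PR = (294, 490, -882). From the y-coordinate of Q, the parameter along the line is τ = (46 − (-144))/490 = 19/49.
Then r = (-113) + 19/49·(294) = 1.

1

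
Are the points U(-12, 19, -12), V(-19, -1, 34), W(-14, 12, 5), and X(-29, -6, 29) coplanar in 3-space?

Yes

With U as base: UV = (-7, -20, 46), UW = (-2, -7, 17), UX = (-17, -25, 41).
UW × UX = (138, -207, -69).
UV · (UW × UX) = 0.
The scalar triple product vanishes, so the four points are coplanar.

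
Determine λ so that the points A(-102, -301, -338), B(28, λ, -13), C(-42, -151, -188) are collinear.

24

Collinearity requires AB × AC = 0; each component is linear in λ.
The x-component gives (150)λ + (-3600) = 0, so λ = 24.
The remaining components then also vanish.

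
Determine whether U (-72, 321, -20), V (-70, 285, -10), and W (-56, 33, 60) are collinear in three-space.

UV = (2, -36, 10), UW = (16, -288, 80).
UV × UW = (0, 0, 0).
The cross product vanishes, so the three points are collinear.

Yes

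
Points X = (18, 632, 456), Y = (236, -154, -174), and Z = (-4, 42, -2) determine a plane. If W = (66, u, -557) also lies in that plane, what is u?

-663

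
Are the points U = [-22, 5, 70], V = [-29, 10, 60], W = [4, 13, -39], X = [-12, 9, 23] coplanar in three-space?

Yes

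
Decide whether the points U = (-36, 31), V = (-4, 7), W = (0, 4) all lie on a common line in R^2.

Yes

UV = (32, -24), UW = (36, -27).
det[UV; UW] = (32)(-27) − (-24)(36) = 0.
The determinant is zero, so the points are collinear.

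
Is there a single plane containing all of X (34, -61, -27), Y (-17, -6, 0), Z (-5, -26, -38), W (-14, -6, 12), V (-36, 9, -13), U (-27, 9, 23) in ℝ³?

No

The plane through X, Y, Z has normal n = XY × XZ = (-1550, -1614, 360) and equation n·P = 36034.
Checking the remaining points: n·W = 35704, n·V = 36594, n·U = 35604.
Since n·W = 35704 ≠ 36034, W is off the plane and the points are not all coplanar.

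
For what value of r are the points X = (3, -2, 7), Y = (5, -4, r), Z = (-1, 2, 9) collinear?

Collinearity requires XY × XZ = 0; each component is linear in r.
The x-component gives (-4)r + (24) = 0, so r = 6.
The remaining components then also vanish.

6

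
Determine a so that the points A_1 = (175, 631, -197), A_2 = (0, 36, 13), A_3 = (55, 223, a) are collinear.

-53

Direction A_1A_2 = (-175, -595, 210). From the x-coordinate of A_3, the parameter along the line is τ = (55 − 175)/(-175) = 24/35.
Then a = (-197) + 24/35·(210) = -53.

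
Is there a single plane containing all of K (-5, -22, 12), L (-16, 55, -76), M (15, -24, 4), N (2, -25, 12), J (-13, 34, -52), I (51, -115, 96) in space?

The plane through K, L, M has normal n = KL × KM = (-792, -1848, -1518) and equation n·P = 26400.
Checking the remaining points: n·N = 26400, n·J = 26400, n·I = 26400.
All equal 26400, so all 6 points lie in one plane.

Yes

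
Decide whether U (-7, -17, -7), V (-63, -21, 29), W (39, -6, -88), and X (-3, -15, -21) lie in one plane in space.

Yes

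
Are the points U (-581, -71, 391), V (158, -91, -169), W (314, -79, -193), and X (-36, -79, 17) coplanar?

The four points are coplanar iff the 3×3 determinant with rows UV, UW, UX is zero.
Rows: (739, -20, -560), (895, -8, -584), (545, -8, -374).
Expanding along the first row: (739)(-1680) − (-20)(-16450) + (-560)(-2800) = -2520.
Nonzero ⇒ not coplanar.

No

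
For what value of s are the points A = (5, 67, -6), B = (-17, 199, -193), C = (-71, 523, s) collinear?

Collinearity requires AB × AC = 0; each component is linear in s.
The x-component gives (132)s + (86064) = 0, so s = -652.
The remaining components then also vanish.

-652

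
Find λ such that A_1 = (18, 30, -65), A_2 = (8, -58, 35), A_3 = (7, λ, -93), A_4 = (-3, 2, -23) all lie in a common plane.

62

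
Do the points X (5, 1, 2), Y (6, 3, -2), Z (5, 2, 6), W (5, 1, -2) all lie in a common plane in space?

With X as base: XY = (1, 2, -4), XZ = (0, 1, 4), XW = (0, 0, -4).
XZ × XW = (-4, 0, 0).
XY · (XZ × XW) = -4.
Since -4 ≠ 0, the four points are not coplanar.

No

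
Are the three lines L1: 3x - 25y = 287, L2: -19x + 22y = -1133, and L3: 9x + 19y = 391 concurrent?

No

Intersecting L1 and L2: solving the 2×2 system gives (x, y) = (22011/409, -2054/409).
Substitute into L3: (9)(22011/409) + (19)(-2054/409) = 159073/409.
But L3 requires 391 ≠ 159073/409, so the three lines have no common point.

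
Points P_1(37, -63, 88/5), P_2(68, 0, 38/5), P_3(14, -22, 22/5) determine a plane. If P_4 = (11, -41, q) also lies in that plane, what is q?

42/5

A normal to the plane is n = P_1P_2 × P_1P_3 = (-2108/5, 3196/5, 2720).
P_4 lies in the plane iff n · P_1P_4 = 0.
This gives (2720)q + (-22848) = 0, so q = 42/5.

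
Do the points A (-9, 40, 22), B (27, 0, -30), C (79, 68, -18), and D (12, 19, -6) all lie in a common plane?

No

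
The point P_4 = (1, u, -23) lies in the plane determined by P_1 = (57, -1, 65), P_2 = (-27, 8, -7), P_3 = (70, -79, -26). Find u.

A normal to the plane is n = P_1P_2 × P_1P_3 = (-6435, -8580, 6435).
P_4 lies in the plane iff n · P_1P_4 = 0.
This gives (-8580)u + (-214500) = 0, so u = -25.

-25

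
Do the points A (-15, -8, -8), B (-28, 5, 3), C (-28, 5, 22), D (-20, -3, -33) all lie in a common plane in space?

The four points are coplanar iff the 3×3 determinant with rows AB, AC, AD is zero.
Rows: (-13, 13, 11), (-13, 13, 30), (-5, 5, -25).
Expanding along the first row: (-13)(-475) − (13)(475) + (11)(0) = 0.
Zero determinant ⇒ coplanar.

Yes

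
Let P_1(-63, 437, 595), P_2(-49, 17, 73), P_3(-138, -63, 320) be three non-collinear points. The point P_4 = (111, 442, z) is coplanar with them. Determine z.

A normal to the plane is n = P_1P_2 × P_1P_3 = (-145500, 43000, -38500).
P_4 lies in the plane iff n · P_1P_4 = 0.
This gives (-38500)z + (-2194500) = 0, so z = -57.

-57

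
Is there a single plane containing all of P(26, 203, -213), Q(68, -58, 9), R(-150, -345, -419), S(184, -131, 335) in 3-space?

With P as base: PQ = (42, -261, 222), PR = (-176, -548, -206), PS = (158, -334, 548).
PR × PS = (-369108, 63900, 145368).
PQ · (PR × PS) = 91260.
Since 91260 ≠ 0, the four points are not coplanar.

No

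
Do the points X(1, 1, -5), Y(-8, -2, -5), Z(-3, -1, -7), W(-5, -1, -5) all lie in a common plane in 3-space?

Yes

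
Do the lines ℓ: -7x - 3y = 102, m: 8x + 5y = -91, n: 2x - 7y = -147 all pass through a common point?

Lines aᵢx + bᵢy = cᵢ with pairwise distinct directions are concurrent exactly when det[aᵢ bᵢ cᵢ] = 0.
Here the determinant is -110.
Nonzero, so no common point exists.

No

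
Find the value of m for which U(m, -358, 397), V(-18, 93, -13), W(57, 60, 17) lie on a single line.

1007

Direction VW = (75, -33, 30). From the y-coordinate of U, the parameter along the line is τ = (-358 − 93)/(-33) = 41/3.
Then m = (-18) + 41/3·(75) = 1007.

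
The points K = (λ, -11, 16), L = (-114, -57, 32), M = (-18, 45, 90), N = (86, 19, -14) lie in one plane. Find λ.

-10

The points are coplanar iff KL · (KM × KN) = 0.
Expanding, this is linear in λ: (9100)λ + (91000) = 0.
So λ = -10.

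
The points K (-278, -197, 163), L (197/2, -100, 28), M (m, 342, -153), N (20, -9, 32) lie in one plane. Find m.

759/2

Normal to plane KLN: n = (12673, 18183/2, 41876); plane equation n·P = 3023337/2.
Requiring n·M = 3023337/2: (12673)m + (-3297735) = 3023337/2.
So m = 759/2.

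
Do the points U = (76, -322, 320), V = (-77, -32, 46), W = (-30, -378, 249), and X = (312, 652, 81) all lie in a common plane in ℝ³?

The four points are coplanar iff the 3×3 determinant with rows UV, UW, UX is zero.
Rows: (-153, 290, -274), (-106, -56, -71), (236, 974, -239).
Expanding along the first row: (-153)(82538) − (290)(42090) + (-274)(-90028) = -166742.
Nonzero ⇒ not coplanar.

No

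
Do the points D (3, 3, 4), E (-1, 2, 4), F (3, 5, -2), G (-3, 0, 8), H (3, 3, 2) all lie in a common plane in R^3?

No

The plane through D, E, F has normal n = DE × DF = (6, -24, -8) and equation n·P = -86.
Checking the remaining points: n·G = -82, n·H = -70.
Since n·G = -82 ≠ -86, G is off the plane and the points are not all coplanar.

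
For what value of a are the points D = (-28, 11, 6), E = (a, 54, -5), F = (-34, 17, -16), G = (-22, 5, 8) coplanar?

Normal to plane DFG: n = (-120, -120, 0); plane equation n·P = 2040.
Requiring n·E = 2040: (-120)a + (-6480) = 2040.
So a = -71.

-71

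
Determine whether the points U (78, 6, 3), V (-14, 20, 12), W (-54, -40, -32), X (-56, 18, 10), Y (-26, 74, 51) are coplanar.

The plane through U, V, W has normal n = UV × UW = (-76, -4408, 6080) and equation n·P = -14136.
Checking the remaining points: n·X = -14288, n·Y = -14136.
Since n·X = -14288 ≠ -14136, X is off the plane and the points are not all coplanar.

No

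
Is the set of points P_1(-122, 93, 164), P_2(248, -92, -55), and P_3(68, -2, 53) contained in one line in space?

P_1P_2 = (370, -185, -219), P_1P_3 = (190, -95, -111).
P_1P_2 × P_1P_3 = (-270, -540, 0).
The cross product is nonzero, so the points do not lie on one line.

No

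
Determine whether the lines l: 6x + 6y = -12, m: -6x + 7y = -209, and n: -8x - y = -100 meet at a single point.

The three lines meet at one point iff the augmented coefficient matrix [aᵢ bᵢ cᵢ] has rank < 3, i.e. its determinant vanishes.
Here the determinant is 234.
Nonzero, so no common point exists.

No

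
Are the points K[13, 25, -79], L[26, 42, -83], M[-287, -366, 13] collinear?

No

KL = (13, 17, -4), KM = (-300, -391, 92).
Comparing components 3 and 1: (-4)(-300) − (13)(92) = 4 ≠ 0, so KL and KM are not parallel and the points are not collinear.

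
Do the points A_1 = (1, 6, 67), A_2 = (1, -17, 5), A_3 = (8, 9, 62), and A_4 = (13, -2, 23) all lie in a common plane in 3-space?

With A_1 as base: A_1A_2 = (0, -23, -62), A_1A_3 = (7, 3, -5), A_1A_4 = (12, -8, -44).
A_1A_3 × A_1A_4 = (-172, 248, -92).
A_1A_2 · (A_1A_3 × A_1A_4) = 0.
The scalar triple product vanishes, so the four points are coplanar.

Yes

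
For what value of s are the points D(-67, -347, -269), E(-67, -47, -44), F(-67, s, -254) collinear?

Collinearity requires DE × DF = 0; each component is linear in s.
The x-component gives (-225)s + (-73575) = 0, so s = -327.
The remaining components then also vanish.

-327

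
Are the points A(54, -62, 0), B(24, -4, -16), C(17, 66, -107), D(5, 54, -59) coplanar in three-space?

With A as base: AB = (-30, 58, -16), AC = (-37, 128, -107), AD = (-49, 116, -59).
AC × AD = (4860, 3060, 1980).
AB · (AC × AD) = 0.
The scalar triple product vanishes, so the four points are coplanar.

Yes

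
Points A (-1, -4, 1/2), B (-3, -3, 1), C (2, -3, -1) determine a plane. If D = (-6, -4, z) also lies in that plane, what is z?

Coplanarity requires AB · (AC × AD) = 0.
AB = (-2, 1, 1/2), AC = (3, 1, -3/2); the triple product is linear in z with coefficient -5 and constant term 25/2.
Setting it to zero: z = 5/2.

5/2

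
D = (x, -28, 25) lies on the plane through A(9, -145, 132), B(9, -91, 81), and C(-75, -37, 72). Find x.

2

Coplanarity requires AB · (AC × AD) = 0.
AB = (0, 54, -51), AC = (-84, 108, -60); the triple product is linear in x with coefficient 2268 and constant term -4536.
Setting it to zero: x = 2.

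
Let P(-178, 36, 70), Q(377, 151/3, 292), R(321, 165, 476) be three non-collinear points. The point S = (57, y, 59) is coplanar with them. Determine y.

-17

The plane through P, Q, R has equation −(68456/3)x − 114552y + (193328/3)z = 13346512/3.
Substituting S: (-114552)y + (7504360/3) = 13346512/3, so y = -17.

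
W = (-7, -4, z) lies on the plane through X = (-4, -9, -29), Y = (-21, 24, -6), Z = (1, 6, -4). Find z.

The plane through X, Y, Z has equation 480x + 540y − 420z = 5400.
Substituting W: (-420)z + (-5520) = 5400, so z = -26.

-26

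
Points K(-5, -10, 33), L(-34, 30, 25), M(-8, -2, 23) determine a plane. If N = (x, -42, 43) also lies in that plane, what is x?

A normal to the plane is n = KL × KM = (-336, -266, -112).
N lies in the plane iff n · KN = 0.
This gives (-336)x + (5712) = 0, so x = 17.

17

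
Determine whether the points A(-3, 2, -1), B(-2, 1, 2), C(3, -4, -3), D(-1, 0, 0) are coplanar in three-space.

A normal to the plane through A, B, C is n = AB × AC = (20, 20, 0).
The plane has equation n·P = -20. For D: n·D = -20.
Equal, so D lies in the plane and all four are coplanar.

Yes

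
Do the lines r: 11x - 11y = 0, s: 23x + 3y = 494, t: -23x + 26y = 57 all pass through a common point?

Yes

Intersecting r and s: solving the 2×2 system gives (x, y) = (19, 19).
Substitute into t: (-23)(19) + (26)(19) = 57.
This equals 57, so (19, 19) lies on all three lines and they are concurrent.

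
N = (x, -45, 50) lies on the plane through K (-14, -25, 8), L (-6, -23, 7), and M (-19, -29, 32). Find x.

-78

A normal to the plane is n = KL × KM = (44, -187, -22).
N lies in the plane iff n · KN = 0.
This gives (44)x + (3432) = 0, so x = -78.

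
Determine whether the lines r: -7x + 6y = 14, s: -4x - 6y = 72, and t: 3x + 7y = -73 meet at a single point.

No

Intersecting r and s: solving the 2×2 system gives (x, y) = (-86/11, -224/33).
Substitute into t: (3)(-86/11) + (7)(-224/33) = -2342/33.
But t requires -73 ≠ -2342/33, so the three lines have no common point.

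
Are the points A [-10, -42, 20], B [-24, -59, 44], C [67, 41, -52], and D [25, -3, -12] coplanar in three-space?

No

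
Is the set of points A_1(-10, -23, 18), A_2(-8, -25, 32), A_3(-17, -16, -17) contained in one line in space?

No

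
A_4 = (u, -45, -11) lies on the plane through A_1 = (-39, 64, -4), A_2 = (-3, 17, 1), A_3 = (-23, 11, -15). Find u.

17

The plane through A_1, A_2, A_3 has equation 782x + 476y − 1156z = 4590.
Substituting A_4: (782)u + (-8704) = 4590, so u = 17.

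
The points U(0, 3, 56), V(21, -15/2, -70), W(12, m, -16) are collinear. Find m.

-3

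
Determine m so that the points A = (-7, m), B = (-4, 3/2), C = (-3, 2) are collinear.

0

The three points are collinear iff det[AB; AC] = 0.
This determinant is linear in m: (1)m + (0) = 0, so m = 0.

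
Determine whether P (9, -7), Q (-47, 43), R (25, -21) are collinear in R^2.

PQ = (-56, 50), PR = (16, -14).
det[PQ; PR] = (-56)(-14) − (50)(16) = -16.
The determinant is nonzero, so they are not collinear.

No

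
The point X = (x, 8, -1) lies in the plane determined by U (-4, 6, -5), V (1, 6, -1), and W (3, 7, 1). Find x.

0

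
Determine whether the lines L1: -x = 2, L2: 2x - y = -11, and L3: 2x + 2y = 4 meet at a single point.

No

Intersecting L1 and L2: solving the 2×2 system gives (x, y) = (-2, 7).
Substitute into L3: (2)(-2) + (2)(7) = 10.
But L3 requires 4 ≠ 10, so the three lines have no common point.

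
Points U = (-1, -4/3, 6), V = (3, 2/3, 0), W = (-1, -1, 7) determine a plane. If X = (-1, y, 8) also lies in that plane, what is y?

-2/3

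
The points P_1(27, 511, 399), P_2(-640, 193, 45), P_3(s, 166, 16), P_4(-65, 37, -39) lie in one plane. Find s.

-686

Normal to plane P_1P_2P_4: n = (-28512, -259578, 286902); plane equation n·P = -18940284.
Requiring n·P_3 = -18940284: (-28512)s + (-38499516) = -18940284.
So s = -686.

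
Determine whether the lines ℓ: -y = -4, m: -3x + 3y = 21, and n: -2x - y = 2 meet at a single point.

Yes

Intersecting ℓ and m: solving the 2×2 system gives (x, y) = (-3, 4).
Substitute into n: (-2)(-3) + (-1)(4) = 2.
This equals 2, so (-3, 4) lies on all three lines and they are concurrent.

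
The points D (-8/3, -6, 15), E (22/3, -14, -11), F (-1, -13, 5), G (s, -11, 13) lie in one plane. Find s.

-13/3

The points are coplanar iff DE · (DF × DG) = 0.
Expanding, this is linear in s: (-102)s + (-442) = 0.
So s = -13/3.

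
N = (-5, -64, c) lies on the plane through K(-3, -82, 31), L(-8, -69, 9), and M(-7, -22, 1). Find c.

The plane through K, L, M has equation 930x − 62y − 248z = -5394.
Substituting N: (-248)c + (-682) = -5394, so c = 19.

19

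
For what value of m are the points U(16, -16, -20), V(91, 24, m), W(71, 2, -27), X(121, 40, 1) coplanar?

-5

The points are coplanar iff UV · (UW × UX) = 0.
Expanding, this is linear in m: (1190)m + (5950) = 0.
So m = -5.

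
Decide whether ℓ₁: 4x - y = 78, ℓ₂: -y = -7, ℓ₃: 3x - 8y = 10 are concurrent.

No

The three lines meet at one point iff the augmented coefficient matrix [aᵢ bᵢ cᵢ] has rank < 3, i.e. its determinant vanishes.
Here the determinant is -9.
Nonzero, so no common point exists.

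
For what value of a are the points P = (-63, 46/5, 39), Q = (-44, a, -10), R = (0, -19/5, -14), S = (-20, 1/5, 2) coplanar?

1/5

Coplanarity ⇔ det[PQ; PR; PS] = 0.
Expanding, this is linear in a: (52)a + (-52/5) = 0.
So a = 1/5.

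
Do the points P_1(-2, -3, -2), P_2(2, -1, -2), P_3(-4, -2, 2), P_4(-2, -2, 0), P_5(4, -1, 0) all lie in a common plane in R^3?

No

The plane through P_1, P_2, P_3 has normal n = P_1P_2 × P_1P_3 = (8, -16, 8) and equation n·P = 16.
Checking the remaining points: n·P_4 = 16, n·P_5 = 48.
Since n·P_5 = 48 ≠ 16, P_5 is off the plane and the points are not all coplanar.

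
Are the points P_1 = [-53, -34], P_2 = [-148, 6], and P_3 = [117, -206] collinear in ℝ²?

P_1P_2 = (-95, 40), P_1P_3 = (170, -172).
det[P_1P_2; P_1P_3] = (-95)(-172) − (40)(170) = 9540.
The determinant is nonzero, so they are not collinear.

No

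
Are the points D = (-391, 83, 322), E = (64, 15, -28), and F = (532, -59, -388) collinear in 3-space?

DE = (455, -68, -350), DF = (923, -142, -710).
Comparing components 2 and 3: (-68)(-710) − (-350)(-142) = -1420 ≠ 0, so DE and DF are not parallel and the points are not collinear.

No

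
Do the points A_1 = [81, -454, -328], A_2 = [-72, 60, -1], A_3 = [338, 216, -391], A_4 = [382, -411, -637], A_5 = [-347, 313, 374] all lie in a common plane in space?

Yes

The plane through A_1, A_2, A_3 has normal n = A_1A_2 × A_1A_3 = (-251472, 74400, -234608) and equation n·P = 22804592.
Checking the remaining points: n·A_4 = 22804592, n·A_5 = 22804592.
All equal 22804592, so all 5 points lie in one plane.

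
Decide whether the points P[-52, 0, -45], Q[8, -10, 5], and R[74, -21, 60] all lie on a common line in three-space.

PQ = (60, -10, 50), PR = (126, -21, 105).
Each component of PR is 21/10 times the corresponding component of PQ, so PR = 21/10·PQ and the points are collinear.

Yes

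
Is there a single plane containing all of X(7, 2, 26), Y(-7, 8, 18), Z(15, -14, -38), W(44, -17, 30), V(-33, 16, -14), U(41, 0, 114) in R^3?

The plane through X, Y, Z has normal n = XY × XZ = (-512, -960, 176) and equation n·P = -928.
Checking the remaining points: n·W = -928, n·V = -928, n·U = -928.
All equal -928, so all 6 points lie in one plane.

Yes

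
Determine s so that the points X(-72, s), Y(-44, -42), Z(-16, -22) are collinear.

Collinearity: (X − Y) must be parallel to (Z − Y) = (28, 20).
Cross-multiplying the components: (s − (-42))·(28) = (-28)·(20).
Solving gives s = -62.

-62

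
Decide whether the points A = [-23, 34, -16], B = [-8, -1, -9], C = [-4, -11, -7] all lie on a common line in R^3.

AB = (15, -35, 7), AC = (19, -45, 9).
AB × AC = (0, -2, -10).
The cross product is nonzero, so the points do not lie on one line.

No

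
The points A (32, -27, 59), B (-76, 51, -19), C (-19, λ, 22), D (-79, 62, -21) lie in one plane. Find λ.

Normal to plane ABD: n = (702, 18, -954); plane equation n·P = -34308.
Requiring n·C = -34308: (18)λ + (-34326) = -34308.
So λ = 1.

1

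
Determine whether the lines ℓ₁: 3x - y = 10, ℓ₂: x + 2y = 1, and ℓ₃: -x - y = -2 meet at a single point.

Yes

The three lines meet at one point iff the augmented coefficient matrix [aᵢ bᵢ cᵢ] has rank < 3, i.e. its determinant vanishes.
Here the determinant is 0.
It vanishes, so the lines are concurrent at (3, -1).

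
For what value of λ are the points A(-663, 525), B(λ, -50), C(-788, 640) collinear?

-38

Collinearity: (B − A) must be parallel to (C − A) = (-125, 115).
Cross-multiplying the components: (λ − (-663))·(115) = (-575)·(-125).
Solving gives λ = -38.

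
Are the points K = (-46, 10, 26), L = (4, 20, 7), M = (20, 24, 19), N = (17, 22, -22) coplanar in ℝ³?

No

With K as base: KL = (50, 10, -19), KM = (66, 14, -7), KN = (63, 12, -48).
KM × KN = (-588, 2727, -90).
KL · (KM × KN) = -420.
Since -420 ≠ 0, the four points are not coplanar.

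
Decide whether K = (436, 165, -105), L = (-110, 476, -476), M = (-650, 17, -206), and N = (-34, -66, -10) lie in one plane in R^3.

Yes

The four points are coplanar iff the 3×3 determinant with rows KL, KM, KN is zero.
Rows: (-546, 311, -371), (-1086, -148, -101), (-470, -231, 95).
Expanding along the first row: (-546)(-37391) − (311)(-150640) + (-371)(181306) = 0.
Zero determinant ⇒ coplanar.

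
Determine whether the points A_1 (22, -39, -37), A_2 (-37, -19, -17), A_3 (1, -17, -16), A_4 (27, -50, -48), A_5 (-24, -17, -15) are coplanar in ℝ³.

The plane through A_1, A_2, A_3 has normal n = A_1A_2 × A_1A_3 = (-20, 819, -878) and equation n·P = 105.
Checking the remaining points: n·A_4 = 654, n·A_5 = -273.
Since n·A_4 = 654 ≠ 105, A_4 is off the plane and the points are not all coplanar.

No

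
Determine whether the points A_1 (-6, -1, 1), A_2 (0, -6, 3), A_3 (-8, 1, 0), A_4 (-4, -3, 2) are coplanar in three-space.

A normal to the plane through A_1, A_2, A_3 is n = A_1A_2 × A_1A_3 = (1, 2, 2).
The plane has equation n·P = -6. For A_4: n·A_4 = -6.
Equal, so A_4 lies in the plane and all four are coplanar.

Yes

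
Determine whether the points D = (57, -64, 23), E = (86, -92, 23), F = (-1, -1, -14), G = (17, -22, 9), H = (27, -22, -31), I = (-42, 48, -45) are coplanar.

No

The plane through D, E, F has normal n = DE × DF = (1036, 1073, 203) and equation n·P = -4951.
Checking the remaining points: n·G = -4167, n·H = -1927, n·I = -1143.
Since n·G = -4167 ≠ -4951, G is off the plane and the points are not all coplanar.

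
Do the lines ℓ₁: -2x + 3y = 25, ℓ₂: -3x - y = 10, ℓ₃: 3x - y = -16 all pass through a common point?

No

Intersecting ℓ₁ and ℓ₂: solving the 2×2 system gives (x, y) = (-5, 5).
Substitute into ℓ₃: (3)(-5) + (-1)(5) = -20.
But ℓ₃ requires -16 ≠ -20, so the three lines have no common point.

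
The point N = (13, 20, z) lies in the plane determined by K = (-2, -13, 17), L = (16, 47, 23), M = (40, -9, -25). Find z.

15

Coplanarity requires KL · (KM × KN) = 0.
KL = (18, 60, 6), KM = (42, 4, -42); the triple product is linear in z with coefficient -2448 and constant term 36720.
Setting it to zero: z = 15.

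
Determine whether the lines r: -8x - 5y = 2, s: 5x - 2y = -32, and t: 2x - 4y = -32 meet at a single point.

Yes

Intersecting r and s: solving the 2×2 system gives (x, y) = (-4, 6).
Substitute into t: (2)(-4) + (-4)(6) = -32.
This equals -32, so (-4, 6) lies on all three lines and they are concurrent.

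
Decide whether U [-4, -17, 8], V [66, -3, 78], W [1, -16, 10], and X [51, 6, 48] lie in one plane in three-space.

No

The four points are coplanar iff the 3×3 determinant with rows UV, UW, UX is zero.
Rows: (70, 14, 70), (5, 1, 2), (55, 23, 40).
Expanding along the first row: (70)(-6) − (14)(90) + (70)(60) = 2520.
Nonzero ⇒ not coplanar.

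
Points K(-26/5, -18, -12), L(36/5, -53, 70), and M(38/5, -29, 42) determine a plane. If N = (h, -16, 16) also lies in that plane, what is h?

22/5

The plane through K, L, M has equation −988x + 380y + (1558/5)z = -27208/5.
Substituting N: (-988)h + (-5472/5) = -27208/5, so h = 22/5.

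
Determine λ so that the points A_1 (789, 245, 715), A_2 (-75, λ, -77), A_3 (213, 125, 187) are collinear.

65

Direction A_1A_3 = (-576, -120, -528). From the x-coordinate of A_2, the parameter along the line is τ = (-75 − 789)/(-576) = 3/2.
Then λ = 245 + 3/2·(-120) = 65.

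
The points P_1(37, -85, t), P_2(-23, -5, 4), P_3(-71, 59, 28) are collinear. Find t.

-26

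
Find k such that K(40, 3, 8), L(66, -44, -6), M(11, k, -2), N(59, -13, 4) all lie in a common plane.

Coplanarity ⇔ det[KL; KM; KN] = 0.
Expanding, this is linear in k: (162)k + (3240) = 0.
So k = -20.

-20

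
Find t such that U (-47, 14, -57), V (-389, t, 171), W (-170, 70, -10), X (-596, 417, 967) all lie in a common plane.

188

Normal to plane UWX: n = (38403, 100149, -18825); plane equation n·P = 670170.
Requiring n·V = 670170: (100149)t + (-18157842) = 670170.
So t = 188.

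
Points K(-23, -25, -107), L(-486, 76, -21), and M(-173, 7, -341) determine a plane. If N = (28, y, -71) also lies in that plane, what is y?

The plane through K, L, M has equation −26386x − 121242y + 334z = 3602190.
Substituting N: (-121242)y + (-762522) = 3602190, so y = -36.

-36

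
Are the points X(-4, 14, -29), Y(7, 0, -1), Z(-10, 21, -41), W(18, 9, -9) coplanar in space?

No

With X as base: XY = (11, -14, 28), XZ = (-6, 7, -12), XW = (22, -5, 20).
XZ × XW = (80, -144, -124).
XY · (XZ × XW) = -576.
Since -576 ≠ 0, the four points are not coplanar.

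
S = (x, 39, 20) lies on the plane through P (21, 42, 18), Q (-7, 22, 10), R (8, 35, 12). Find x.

20

Coplanarity requires PQ · (PR × PS) = 0.
PQ = (-28, -20, -8), PR = (-13, -7, -6); the triple product is linear in x with coefficient 64 and constant term -1280.
Setting it to zero: x = 20.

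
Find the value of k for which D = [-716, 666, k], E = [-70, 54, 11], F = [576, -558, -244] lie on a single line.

Collinearity requires DE × DF = 0; each component is linear in k.
The x-component gives (-612)k + (162792) = 0, so k = 266.
The remaining components then also vanish.

266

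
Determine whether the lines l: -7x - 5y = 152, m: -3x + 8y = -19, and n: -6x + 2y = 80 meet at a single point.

No

Lines aᵢx + bᵢy = cᵢ with pairwise distinct directions are concurrent exactly when det[aᵢ bᵢ cᵢ] = 0.
Here the determinant is -132.
Nonzero, so no common point exists.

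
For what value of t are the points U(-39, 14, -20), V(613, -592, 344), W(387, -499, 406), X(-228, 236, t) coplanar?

-200

The points are coplanar iff UV · (UW × UX) = 0.
Expanding, this is linear in t: (-76320)t + (-15264000) = 0.
So t = -200.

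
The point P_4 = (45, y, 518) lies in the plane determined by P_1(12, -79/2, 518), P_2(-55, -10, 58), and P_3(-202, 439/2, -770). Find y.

The plane through P_1, P_2, P_3 has equation 81144x + 12144y − 11040z = -5224680.
Substituting P_4: (12144)y + (-2067240) = -5224680, so y = -260.

-260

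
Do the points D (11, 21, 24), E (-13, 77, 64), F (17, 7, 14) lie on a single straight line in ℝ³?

Yes

DE = (-24, 56, 40), DF = (6, -14, -10).
DE × DF = (0, 0, 0).
The cross product vanishes, so the three points are collinear.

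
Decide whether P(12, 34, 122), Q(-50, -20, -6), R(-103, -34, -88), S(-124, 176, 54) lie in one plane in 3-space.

With P as base: PQ = (-62, -54, -128), PR = (-115, -68, -210), PS = (-136, 142, -68).
PR × PS = (34444, 20740, -25578).
PQ · (PR × PS) = 18496.
Since 18496 ≠ 0, the four points are not coplanar.

No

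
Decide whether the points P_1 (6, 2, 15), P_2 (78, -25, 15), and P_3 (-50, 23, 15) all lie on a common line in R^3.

P_1P_2 = (72, -27, 0), P_1P_3 = (-56, 21, 0).
P_1P_2 × P_1P_3 = (0, 0, 0).
The cross product vanishes, so the three points are collinear.

Yes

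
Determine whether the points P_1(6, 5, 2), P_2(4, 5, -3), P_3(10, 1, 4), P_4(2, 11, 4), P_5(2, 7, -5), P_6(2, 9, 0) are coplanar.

No

The plane through P_1, P_2, P_3 has normal n = P_1P_2 × P_1P_3 = (-20, -16, 8) and equation n·P = -184.
Checking the remaining points: n·P_4 = -184, n·P_5 = -192, n·P_6 = -184.
Since n·P_5 = -192 ≠ -184, P_5 is off the plane and the points are not all coplanar.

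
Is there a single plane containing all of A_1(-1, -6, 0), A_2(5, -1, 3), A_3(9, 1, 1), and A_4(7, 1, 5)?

Yes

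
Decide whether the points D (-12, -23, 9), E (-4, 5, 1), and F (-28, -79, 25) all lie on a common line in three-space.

DE = (8, 28, -8), DF = (-16, -56, 16).
Each component of DF is -2 times the corresponding component of DE, so DF = -2·DE and the points are collinear.

Yes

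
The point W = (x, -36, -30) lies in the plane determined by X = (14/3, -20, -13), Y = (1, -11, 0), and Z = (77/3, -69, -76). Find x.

12

Coplanarity requires XY · (XZ × XW) = 0.
XY = (-11/3, 9, 13), XZ = (21, -49, -63); the triple product is linear in x with coefficient 70 and constant term -840.
Setting it to zero: x = 12.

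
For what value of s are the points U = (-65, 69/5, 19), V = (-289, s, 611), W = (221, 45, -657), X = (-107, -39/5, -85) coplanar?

Coplanarity ⇔ det[UV; UW; UX] = 0.
Expanding, this is linear in s: (58136)s + (1569672/5) = 0.
So s = -27/5.

-27/5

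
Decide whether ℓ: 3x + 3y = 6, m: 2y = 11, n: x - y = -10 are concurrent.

No

Intersecting ℓ and m: solving the 2×2 system gives (x, y) = (-7/2, 11/2).
Substitute into n: (1)(-7/2) + (-1)(11/2) = -9.
But n requires -10 ≠ -9, so the three lines have no common point.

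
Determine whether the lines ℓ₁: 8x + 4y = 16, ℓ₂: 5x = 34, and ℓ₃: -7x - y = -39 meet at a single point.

No

Intersecting ℓ₁ and ℓ₂: solving the 2×2 system gives (x, y) = (34/5, -48/5).
Substitute into ℓ₃: (-7)(34/5) + (-1)(-48/5) = -38.
But ℓ₃ requires -39 ≠ -38, so the three lines have no common point.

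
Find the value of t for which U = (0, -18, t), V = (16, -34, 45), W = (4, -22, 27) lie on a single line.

21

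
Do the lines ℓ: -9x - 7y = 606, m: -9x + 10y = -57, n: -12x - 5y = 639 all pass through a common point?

Yes

The three lines meet at one point iff the augmented coefficient matrix [aᵢ bᵢ cᵢ] has rank < 3, i.e. its determinant vanishes.
Here the determinant is 0.
It vanishes, so the lines are concurrent at (-37, -39).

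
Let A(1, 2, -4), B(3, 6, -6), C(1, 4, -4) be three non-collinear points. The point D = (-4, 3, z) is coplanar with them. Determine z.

1

Coplanarity requires AB · (AC × AD) = 0.
AB = (2, 4, -2), AC = (0, 2, 0); the triple product is linear in z with coefficient 4 and constant term -4.
Setting it to zero: z = 1.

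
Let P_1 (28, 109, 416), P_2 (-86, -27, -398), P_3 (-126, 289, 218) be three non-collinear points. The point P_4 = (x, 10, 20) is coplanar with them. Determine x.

-8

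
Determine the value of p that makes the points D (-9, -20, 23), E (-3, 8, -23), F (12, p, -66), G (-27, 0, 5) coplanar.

Coplanarity ⇔ det[DE; DF; DG] = 0.
Expanding, this is linear in p: (-936)p + (28080) = 0.
So p = 30.

30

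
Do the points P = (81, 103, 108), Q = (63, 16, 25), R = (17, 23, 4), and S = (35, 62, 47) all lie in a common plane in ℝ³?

Yes

With P as base: PQ = (-18, -87, -83), PR = (-64, -80, -104), PS = (-46, -41, -61).
PR × PS = (616, 880, -1056).
PQ · (PR × PS) = 0.
The scalar triple product vanishes, so the four points are coplanar.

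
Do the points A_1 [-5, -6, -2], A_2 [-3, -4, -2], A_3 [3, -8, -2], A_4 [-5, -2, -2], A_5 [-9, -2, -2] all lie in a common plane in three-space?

Yes

The plane through A_1, A_2, A_3 has normal n = A_1A_2 × A_1A_3 = (0, 0, -20) and equation n·P = 40.
Checking the remaining points: n·A_4 = 40, n·A_5 = 40.
All equal 40, so all 5 points lie in one plane.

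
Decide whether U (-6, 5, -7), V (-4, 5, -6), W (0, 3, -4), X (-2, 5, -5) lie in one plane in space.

Yes

A normal to the plane through U, V, W is n = UV × UW = (2, 0, -4).
The plane has equation n·P = 16. For X: n·X = 16.
Equal, so X lies in the plane and all four are coplanar.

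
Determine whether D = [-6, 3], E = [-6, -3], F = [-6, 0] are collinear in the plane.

Yes

DE = (0, -6), DF = (0, -3).
Twice the signed area of △DEF is (0)(-3) − (-6)(0) = 0.
The triangle is degenerate (zero area), so the points are collinear.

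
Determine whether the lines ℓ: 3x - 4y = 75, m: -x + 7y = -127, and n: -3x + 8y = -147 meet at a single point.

Lines aᵢx + bᵢy = cᵢ with pairwise distinct directions are concurrent exactly when det[aᵢ bᵢ cᵢ] = 0.
Here the determinant is 0.
It vanishes, so the lines are concurrent at (1, -18).

Yes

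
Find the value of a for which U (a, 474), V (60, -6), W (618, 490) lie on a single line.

600

Collinearity: (U − V) must be parallel to (W − V) = (558, 496).
Cross-multiplying the components: (a − 60)·(496) = (480)·(558).
Solving gives a = 600.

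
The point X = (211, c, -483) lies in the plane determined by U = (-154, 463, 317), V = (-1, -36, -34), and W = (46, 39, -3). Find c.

-666

The plane through U, V, W has equation 10856x − 21240y + 34928z = -433768.
Substituting X: (-21240)c + (-14579608) = -433768, so c = -666.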